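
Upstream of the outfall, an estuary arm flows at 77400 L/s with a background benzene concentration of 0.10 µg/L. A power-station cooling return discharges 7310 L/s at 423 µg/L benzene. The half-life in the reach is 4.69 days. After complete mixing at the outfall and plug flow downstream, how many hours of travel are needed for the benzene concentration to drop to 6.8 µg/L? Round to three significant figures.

273 h

Mixed concentration C = ΣQC/ΣQ = (77400·0.1000 + 7310·423.0) / 84710 = 3100000/84710 = 36.59 µg/L.
Half-life 4.69 d → k = ln 2 / 4.69 = 0.1478 d⁻¹.
36.59·exp(−k·t) = 6.8 → t = ln(36.59/6.8)/k = 983900 s = 273.3 h.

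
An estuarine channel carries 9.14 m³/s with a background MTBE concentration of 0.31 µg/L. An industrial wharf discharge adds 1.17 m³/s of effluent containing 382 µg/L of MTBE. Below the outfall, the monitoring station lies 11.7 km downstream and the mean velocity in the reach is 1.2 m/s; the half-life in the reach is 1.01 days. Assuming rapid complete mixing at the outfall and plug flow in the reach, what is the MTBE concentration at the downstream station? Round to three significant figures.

40.4 µg/L

Mass balance: C = (9.140·0.3100 + 1.170·382.0) / 10.31 = 449.8/10.31 = 43.62 µg/L.
Travel time t = 11.7·1000 / 1.2 = 9750 s = 2.708 h.
Half-life 1.01 d → k = ln 2 / 1.01 = 0.6863 d⁻¹.
First-order decay: C = 43.62·exp(−k·t) = 43.62·0.9255 = 40.37 µg/L.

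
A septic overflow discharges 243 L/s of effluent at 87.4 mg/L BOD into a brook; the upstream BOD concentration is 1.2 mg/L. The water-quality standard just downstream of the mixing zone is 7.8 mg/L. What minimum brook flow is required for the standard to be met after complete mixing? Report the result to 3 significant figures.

2930 L/s

Set C_mix = 7.8: (Q·1.200 + 243.0·87.40) / (Q + 243.0) = 7.8
→ Q = 243.0·(87.40 − 7.8)/(7.8 − 1.200) = 2931 L/s.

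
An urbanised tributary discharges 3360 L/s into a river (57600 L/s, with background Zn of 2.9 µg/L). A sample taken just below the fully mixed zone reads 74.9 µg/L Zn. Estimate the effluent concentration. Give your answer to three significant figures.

Mass balance: 57600·2.900 + 3360·Cₑ = 60960·74.90
→ Cₑ = (60960·74.90 − 57600·2.900) / 3360 = 1309 µg/L.

1310 µg/L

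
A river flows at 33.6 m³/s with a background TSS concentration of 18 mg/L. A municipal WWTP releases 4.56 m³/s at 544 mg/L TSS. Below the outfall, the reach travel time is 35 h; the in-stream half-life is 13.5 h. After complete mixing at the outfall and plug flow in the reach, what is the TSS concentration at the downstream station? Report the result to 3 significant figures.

After mixing, C = (33.60·18.00 + 4.560·544.0) / 38.16 = 3085/38.16 = 80.86 mg/L.
Half-life 13.5 h → k = ln 2 / 13.5 = 0.05134 h⁻¹ = 1.232 d⁻¹.
Applying C = C₀e^(−kt): 80.86 × 0.1658 = 13.40 mg/L.

13.4 mg/L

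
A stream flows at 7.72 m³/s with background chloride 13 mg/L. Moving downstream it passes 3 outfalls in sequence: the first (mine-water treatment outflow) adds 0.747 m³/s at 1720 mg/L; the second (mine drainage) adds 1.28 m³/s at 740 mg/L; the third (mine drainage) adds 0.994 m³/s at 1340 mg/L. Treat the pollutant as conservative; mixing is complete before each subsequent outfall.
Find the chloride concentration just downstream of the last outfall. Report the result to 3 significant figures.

341 mg/L

Below outfall 1: Q → 8.467 m³/s, C = (7.720·13.00 + 0.7470·1720)/8.467 = 163.6 mg/L.
Below outfall 2: Q → 9.747 m³/s, C = (8.467·163.6 + 1.280·740.0)/9.747 = 239.3 mg/L.
Below outfall 3: Q → 10.74 m³/s, C = (9.747·239.3 + 0.9940·1340)/10.74 = 341.2 mg/L.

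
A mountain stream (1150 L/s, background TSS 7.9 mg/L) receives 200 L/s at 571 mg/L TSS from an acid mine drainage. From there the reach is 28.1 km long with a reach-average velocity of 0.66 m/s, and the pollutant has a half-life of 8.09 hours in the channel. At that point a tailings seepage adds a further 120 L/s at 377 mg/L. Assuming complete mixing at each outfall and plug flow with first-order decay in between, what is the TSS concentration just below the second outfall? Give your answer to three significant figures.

61.2 mg/L

Mass balance: C = (1150·7.900 + 200.0·571.0) / 1350 = 123300/1350 = 91.32 mg/L; combined flow 1350 L/s.
Travel time t = 28.1·1000 / 0.66 = 42580 s = 11.83 h.
Half-life 8.09 h → k = ln 2 / 8.09 = 0.08568 h⁻¹ = 2.056 d⁻¹.
First-order decay: C = 91.32·exp(−k·t) = 91.32·0.3630 = 33.15 mg/L.
At the second outfall, C = (1350·33.15 + 120.0·377.0) / (1350 + 120.0) = 61.22 mg/L.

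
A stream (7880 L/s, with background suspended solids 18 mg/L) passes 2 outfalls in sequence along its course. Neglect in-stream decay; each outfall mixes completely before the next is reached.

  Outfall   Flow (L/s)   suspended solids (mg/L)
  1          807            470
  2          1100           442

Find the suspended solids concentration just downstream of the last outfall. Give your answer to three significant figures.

After outfall 1: Q = 7880 + 807.0 = 8687 L/s; C = (7880·18.00 + 807.0·470.0)/8687 = 59.99 mg/L.
After outfall 2: Q = 8687 + 1100 = 9787 L/s; C = (8687·59.99 + 1100·442.0)/9787 = 102.9 mg/L.

103 mg/L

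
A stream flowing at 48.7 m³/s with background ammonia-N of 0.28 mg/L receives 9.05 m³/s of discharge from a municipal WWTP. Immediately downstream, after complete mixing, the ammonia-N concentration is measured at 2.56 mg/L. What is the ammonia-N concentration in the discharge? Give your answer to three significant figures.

14.8 mg/L

Mass balance: 48.70·0.2800 + 9.050·Cₑ = 57.75·2.560
→ Cₑ = (57.75·2.560 − 48.70·0.2800) / 9.050 = 14.83 mg/L.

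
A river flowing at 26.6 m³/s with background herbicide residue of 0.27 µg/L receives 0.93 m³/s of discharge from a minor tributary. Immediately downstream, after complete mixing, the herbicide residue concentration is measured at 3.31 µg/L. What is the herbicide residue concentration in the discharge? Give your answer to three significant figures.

90.3 µg/L

Mass balance: 26.60·0.2700 + 0.9300·Cₑ = 27.53·3.310
→ Cₑ = (27.53·3.310 − 26.60·0.2700) / 0.9300 = 90.26 µg/L.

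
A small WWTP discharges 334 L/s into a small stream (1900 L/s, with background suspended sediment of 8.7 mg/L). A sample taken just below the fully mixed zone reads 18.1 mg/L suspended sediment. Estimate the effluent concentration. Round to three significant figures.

71.6 mg/L

Mass balance: 1900·8.700 + 334.0·Cₑ = 2234·18.10
→ Cₑ = (2234·18.10 − 1900·8.700) / 334.0 = 71.57 mg/L.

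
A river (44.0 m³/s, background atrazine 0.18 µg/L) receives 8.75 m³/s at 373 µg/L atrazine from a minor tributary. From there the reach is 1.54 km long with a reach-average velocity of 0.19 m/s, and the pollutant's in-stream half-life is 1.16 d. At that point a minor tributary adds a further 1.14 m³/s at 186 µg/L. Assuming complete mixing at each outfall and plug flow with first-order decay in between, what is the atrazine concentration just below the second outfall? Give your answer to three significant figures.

61.3 µg/L

Mass balance: C = (44.00·0.1800 + 8.750·373.0) / 52.75 = 3272/52.75 = 62.02 µg/L; combined flow 52.75 m³/s.
Travel time t = 1.54·1000 / 0.19 = 8105 s = 2.251 h.
Half-life 1.16 d → k = ln 2 / 1.16 = 0.5975 d⁻¹.
After decay, C = 62.02 × e^(−kt) = 62.02 × 0.9455 = 58.64 µg/L.
At the second outfall, C = (52.75·58.64 + 1.140·186.0) / (52.75 + 1.140) = 61.34 µg/L.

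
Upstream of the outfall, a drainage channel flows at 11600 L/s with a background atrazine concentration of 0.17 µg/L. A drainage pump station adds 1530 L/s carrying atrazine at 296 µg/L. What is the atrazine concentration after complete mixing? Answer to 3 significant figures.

34.6 µg/L

Conservation of mass: C = (11600·0.1700 + 1530·296.0) / 13130 = 454900/13130 = 34.64 µg/L.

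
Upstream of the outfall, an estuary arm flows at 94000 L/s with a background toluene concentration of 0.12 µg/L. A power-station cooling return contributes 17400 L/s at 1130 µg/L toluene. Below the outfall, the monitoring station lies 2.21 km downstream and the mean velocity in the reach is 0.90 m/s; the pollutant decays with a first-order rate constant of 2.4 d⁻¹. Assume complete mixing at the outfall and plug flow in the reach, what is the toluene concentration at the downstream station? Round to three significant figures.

165 µg/L

Mixed concentration C = ΣQC/ΣQ = (94000·0.1200 + 17400·1130) / 111400 = 19670000/111400 = 176.6 µg/L.
Travel time t = 2.21·1000 / 0.90 = 2456 s = 0.6821 h.
After decay, C = 176.6 × e^(−kt) = 176.6 × 0.9341 = 165.0 µg/L.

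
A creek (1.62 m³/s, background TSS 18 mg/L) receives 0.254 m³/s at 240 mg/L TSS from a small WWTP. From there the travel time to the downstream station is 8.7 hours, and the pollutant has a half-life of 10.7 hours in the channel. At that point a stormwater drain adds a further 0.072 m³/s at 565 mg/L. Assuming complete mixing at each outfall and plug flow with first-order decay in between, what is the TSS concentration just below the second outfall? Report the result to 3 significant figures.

47.3 mg/L

Mass balance: C = (1.620·18.00 + 0.2540·240.0) / 1.874 = 90.12/1.874 = 48.09 mg/L; combined flow 1.874 m³/s.
Half-life 10.7 h → k = ln 2 / 10.7 = 0.06478 h⁻¹ = 1.555 d⁻¹.
Decay over the reach: 48.09·exp(−kt) = 48.09·0.5692 = 27.37 mg/L.
Second outfall: C = (1.874·27.37 + 0.07200·565.0)/1.946 = 47.26 mg/L.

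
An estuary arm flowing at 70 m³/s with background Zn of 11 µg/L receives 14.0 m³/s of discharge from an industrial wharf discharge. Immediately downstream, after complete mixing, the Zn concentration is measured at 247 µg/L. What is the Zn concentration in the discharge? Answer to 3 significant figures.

Mass balance: 70.00·11.00 + 14.00·Cₑ = 84.00·247.0
→ Cₑ = (84.00·247.0 − 70.00·11.00) / 14.00 = 1427 µg/L.

1430 µg/L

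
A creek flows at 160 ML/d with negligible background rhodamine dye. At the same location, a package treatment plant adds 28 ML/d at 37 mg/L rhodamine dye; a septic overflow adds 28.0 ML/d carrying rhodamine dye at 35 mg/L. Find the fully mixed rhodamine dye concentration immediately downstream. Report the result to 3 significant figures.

9.33 mg/L

Mixed concentration C = ΣQC/ΣQ = (160.0·0 + 28.00·37.00 + 28.00·35.00) / 216.0 = 2016/216.0 = 9.333 mg/L.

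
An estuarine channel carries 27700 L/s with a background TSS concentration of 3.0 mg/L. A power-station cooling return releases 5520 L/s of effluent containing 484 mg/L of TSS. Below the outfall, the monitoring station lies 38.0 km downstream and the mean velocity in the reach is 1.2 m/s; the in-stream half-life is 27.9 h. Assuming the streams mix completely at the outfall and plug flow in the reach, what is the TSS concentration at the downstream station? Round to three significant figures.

Mass balance: C = (27700·3.000 + 5520·484.0) / 33220 = 2755000/33220 = 82.93 mg/L.
Travel time t = 38.0·1000 / 1.2 = 31670 s = 8.796 h.
Half-life 27.9 h → k = ln 2 / 27.9 = 0.02484 h⁻¹ = 0.5963 d⁻¹.
First-order decay: C = 82.93·exp(−k·t) = 82.93·0.8037 = 66.65 mg/L.

66.6 mg/L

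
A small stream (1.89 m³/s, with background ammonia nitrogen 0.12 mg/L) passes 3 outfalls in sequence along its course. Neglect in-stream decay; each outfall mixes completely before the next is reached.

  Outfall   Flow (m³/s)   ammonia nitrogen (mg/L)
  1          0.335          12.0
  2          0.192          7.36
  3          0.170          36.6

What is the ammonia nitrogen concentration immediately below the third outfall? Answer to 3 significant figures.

Outfall 1: combined Q = 2.225 m³/s; C = (1.890·0.1200 + 0.3350·12.00)/2.225 = 1.909 mg/L.
Outfall 2: combined Q = 2.417 m³/s; C = (2.225·1.909 + 0.1920·7.360)/2.417 = 2.342 mg/L.
Outfall 3: combined Q = 2.587 m³/s; C = (2.417·2.342 + 0.1700·36.60)/2.587 = 4.593 mg/L.

4.59 mg/L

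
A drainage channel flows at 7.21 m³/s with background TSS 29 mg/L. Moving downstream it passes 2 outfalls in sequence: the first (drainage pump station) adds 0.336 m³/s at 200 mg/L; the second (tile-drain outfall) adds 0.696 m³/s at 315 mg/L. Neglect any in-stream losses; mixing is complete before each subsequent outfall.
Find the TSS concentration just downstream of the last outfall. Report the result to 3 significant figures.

60.1 mg/L

Outfall 1: combined Q = 7.546 m³/s; C = (7.210·29.00 + 0.3360·200.0)/7.546 = 36.61 mg/L.
Outfall 2: combined Q = 8.242 m³/s; C = (7.546·36.61 + 0.6960·315.0)/8.242 = 60.12 mg/L.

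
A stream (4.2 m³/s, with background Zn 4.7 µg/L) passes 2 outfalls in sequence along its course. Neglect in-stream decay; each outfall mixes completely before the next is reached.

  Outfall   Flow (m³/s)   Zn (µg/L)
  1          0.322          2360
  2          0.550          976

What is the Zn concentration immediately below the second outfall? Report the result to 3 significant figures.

Outfall 1: combined Q = 4.522 m³/s; C = (4.200·4.700 + 0.3220·2360)/4.522 = 172.4 µg/L.
Outfall 2: combined Q = 5.072 m³/s; C = (4.522·172.4 + 0.5500·976.0)/5.072 = 259.6 µg/L.

260 µg/L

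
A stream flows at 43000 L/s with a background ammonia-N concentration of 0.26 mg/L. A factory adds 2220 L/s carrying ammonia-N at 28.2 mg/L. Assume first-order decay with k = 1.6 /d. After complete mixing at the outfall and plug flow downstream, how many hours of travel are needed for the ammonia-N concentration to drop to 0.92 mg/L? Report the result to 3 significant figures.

Mass balance: C = (43000·0.2600 + 2220·28.20) / 45220 = 73780/45220 = 1.632 mg/L.
1.632·exp(−k·t) = 0.92 → t = ln(1.632/0.92)/k = 30940 s = 8.595 h.

8.59 h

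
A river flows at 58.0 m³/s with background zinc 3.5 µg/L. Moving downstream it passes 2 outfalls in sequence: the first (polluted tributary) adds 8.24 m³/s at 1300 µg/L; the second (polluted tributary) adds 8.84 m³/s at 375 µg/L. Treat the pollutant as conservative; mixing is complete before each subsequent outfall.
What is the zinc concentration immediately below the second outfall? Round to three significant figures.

Outfall 1: combined Q = 66.24 m³/s; C = (58.00·3.500 + 8.240·1300)/66.24 = 164.8 µg/L.
Outfall 2: combined Q = 75.08 m³/s; C = (66.24·164.8 + 8.840·375.0)/75.08 = 189.5 µg/L.

190 µg/L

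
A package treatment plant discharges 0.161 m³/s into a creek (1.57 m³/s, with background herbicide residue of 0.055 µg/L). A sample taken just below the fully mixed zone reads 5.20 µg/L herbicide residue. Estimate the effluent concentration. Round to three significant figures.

Mass balance: 1.570·0.05500 + 0.1610·Cₑ = 1.731·5.200
→ Cₑ = (1.731·5.200 − 1.570·0.05500) / 0.1610 = 55.37 µg/L.

55.4 µg/L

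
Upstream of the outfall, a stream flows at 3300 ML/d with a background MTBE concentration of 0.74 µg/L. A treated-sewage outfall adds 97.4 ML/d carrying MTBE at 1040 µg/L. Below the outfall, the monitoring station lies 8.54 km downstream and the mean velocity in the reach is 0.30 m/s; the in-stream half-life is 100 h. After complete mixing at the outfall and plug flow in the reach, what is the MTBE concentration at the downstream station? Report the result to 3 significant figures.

28.9 µg/L

Mass balance: C = (3300·0.7400 + 97.40·1040) / 3397 = 103700/3397 = 30.53 µg/L.
Travel time t = 8.54·1000 / 0.30 = 28470 s = 7.907 h.
Half-life 100 h → k = ln 2 / 100 = 0.006931 h⁻¹ = 0.1664 d⁻¹.
First-order decay: C = 30.53·exp(−k·t) = 30.53·0.9467 = 28.91 µg/L.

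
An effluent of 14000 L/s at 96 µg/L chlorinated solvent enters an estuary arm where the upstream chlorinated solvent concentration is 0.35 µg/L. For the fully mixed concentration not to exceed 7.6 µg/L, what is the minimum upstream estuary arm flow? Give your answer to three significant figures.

171000 L/s

Set C_mix = 7.6: (Q·0.3500 + 14000·96.00) / (Q + 14000) = 7.6
→ Q = 14000·(96.00 − 7.6)/(7.6 − 0.3500) = 170700 L/s.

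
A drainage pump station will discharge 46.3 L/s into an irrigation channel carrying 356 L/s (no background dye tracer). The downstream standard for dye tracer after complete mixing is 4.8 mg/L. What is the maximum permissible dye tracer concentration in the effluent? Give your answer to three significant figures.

41.7 mg/L

At the limit, (Qr·Cr + Qe·Cₑ)/(Qr + Qe) = 4.8:
Cₑ = (402.3·4.8 − 356.0·0) / 46.30 = 41.71 mg/L.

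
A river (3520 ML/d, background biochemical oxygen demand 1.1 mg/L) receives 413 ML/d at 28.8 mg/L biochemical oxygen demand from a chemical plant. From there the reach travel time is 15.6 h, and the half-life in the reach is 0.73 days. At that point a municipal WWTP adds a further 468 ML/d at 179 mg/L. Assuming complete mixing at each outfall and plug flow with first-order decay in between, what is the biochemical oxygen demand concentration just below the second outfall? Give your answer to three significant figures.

21.0 mg/L

Flow-weighted average: C = (3520·1.100 + 413.0·28.80) / 3933 = 15770/3933 = 4.009 mg/L; combined flow 3933 ML/d.
Half-life 0.73 d → k = ln 2 / 0.73 = 0.9495 d⁻¹.
Decay over the reach: 4.009·exp(−kt) = 4.009·0.5395 = 2.163 mg/L.
At the second outfall, C = (3933·2.163 + 468.0·179.0) / (3933 + 468.0) = 20.97 mg/L.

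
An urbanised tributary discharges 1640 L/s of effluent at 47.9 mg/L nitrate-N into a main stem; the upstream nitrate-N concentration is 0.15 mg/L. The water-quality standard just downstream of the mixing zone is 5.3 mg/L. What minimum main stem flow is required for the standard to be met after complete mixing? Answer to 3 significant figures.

Set C_mix = 5.3: (Q·0.1500 + 1640·47.90) / (Q + 1640) = 5.3
→ Q = 1640·(47.90 − 5.3)/(5.3 − 0.1500) = 13570 L/s.

13600 L/s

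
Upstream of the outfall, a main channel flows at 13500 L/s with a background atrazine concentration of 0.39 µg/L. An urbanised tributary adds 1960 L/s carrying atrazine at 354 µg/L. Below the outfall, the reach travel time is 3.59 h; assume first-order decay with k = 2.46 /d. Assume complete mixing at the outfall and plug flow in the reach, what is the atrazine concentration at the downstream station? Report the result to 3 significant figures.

31.3 µg/L

Mixed concentration C = ΣQC/ΣQ = (13500·0.3900 + 1960·354.0) / 15460 = 699100/15460 = 45.22 µg/L.
Applying C = C₀e^(−kt): 45.22 × 0.6921 = 31.30 µg/L.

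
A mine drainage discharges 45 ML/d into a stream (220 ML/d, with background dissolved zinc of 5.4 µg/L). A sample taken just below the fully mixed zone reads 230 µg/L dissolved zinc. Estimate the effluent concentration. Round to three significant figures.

Mass balance: 220.0·5.400 + 45.00·Cₑ = 265.0·230.0
→ Cₑ = (265.0·230.0 − 220.0·5.400) / 45.00 = 1328 µg/L.

1330 µg/L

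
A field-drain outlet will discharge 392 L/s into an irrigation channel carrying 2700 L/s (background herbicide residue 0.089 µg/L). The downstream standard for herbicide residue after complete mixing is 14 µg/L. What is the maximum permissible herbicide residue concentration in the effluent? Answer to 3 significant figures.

110 µg/L

At the limit, (Qr·Cr + Qe·Cₑ)/(Qr + Qe) = 14:
Cₑ = (3092·14 − 2700·0.08900) / 392.0 = 109.8 µg/L.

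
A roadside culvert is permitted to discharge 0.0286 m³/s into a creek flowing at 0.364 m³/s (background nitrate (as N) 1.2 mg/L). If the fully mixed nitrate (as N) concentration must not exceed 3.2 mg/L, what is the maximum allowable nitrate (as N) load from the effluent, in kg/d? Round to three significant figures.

70.8 kg/d

Mass balance at the limit: 0.3640·1.200 + 0.02860·Cₑ = 0.3926·3.2 → Cₑ = 28.65 mg/L.
Load = 0.02860 m³/s × 28.65 g/m³ × 86 400 s/d = 70.81 kg/d.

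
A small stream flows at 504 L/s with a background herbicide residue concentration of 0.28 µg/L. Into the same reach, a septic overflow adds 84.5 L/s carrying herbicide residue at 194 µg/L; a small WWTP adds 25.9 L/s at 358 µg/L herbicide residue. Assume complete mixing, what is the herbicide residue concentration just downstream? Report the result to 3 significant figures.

42.0 µg/L

After mixing, C = (504.0·0.2800 + 84.50·194.0 + 25.90·358.0) / 614.4 = 25810/614.4 = 42.00 µg/L.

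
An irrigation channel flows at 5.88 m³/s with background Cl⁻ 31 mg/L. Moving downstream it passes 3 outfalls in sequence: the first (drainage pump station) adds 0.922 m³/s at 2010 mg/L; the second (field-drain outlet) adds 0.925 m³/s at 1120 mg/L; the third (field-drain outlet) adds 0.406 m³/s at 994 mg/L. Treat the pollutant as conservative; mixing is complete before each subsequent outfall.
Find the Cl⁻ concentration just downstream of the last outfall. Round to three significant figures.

After outfall 1: Q = 5.880 + 0.9220 = 6.802 m³/s; C = (5.880·31.00 + 0.9220·2010)/6.802 = 299.3 mg/L.
After outfall 2: Q = 6.802 + 0.9250 = 7.727 m³/s; C = (6.802·299.3 + 0.9250·1120)/7.727 = 397.5 mg/L.
After outfall 3: Q = 7.727 + 0.4060 = 8.133 m³/s; C = (7.727·397.5 + 0.4060·994.0)/8.133 = 427.3 mg/L.

427 mg/L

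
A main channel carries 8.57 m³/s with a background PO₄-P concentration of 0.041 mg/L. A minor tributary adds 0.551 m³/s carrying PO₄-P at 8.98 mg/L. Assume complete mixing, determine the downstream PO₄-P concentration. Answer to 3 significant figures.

Conservation of mass: C = (8.570·0.04100 + 0.5510·8.980) / 9.121 = 5.299/9.121 = 0.5810 mg/L.

0.581 mg/L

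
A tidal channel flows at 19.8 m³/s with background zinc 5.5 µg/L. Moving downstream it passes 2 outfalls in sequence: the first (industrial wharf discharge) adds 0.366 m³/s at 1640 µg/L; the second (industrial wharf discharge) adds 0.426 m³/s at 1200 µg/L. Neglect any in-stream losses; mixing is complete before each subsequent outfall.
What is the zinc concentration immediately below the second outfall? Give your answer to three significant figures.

Below outfall 1: Q → 20.17 m³/s, C = (19.80·5.500 + 0.3660·1640)/20.17 = 35.17 µg/L.
Below outfall 2: Q → 20.59 m³/s, C = (20.17·35.17 + 0.4260·1200)/20.59 = 59.26 µg/L.

59.3 µg/L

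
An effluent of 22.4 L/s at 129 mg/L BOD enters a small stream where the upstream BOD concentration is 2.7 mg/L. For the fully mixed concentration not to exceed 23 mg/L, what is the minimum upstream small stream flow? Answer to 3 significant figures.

Set C_mix = 23: (Q·2.700 + 22.40·129.0) / (Q + 22.40) = 23
→ Q = 22.40·(129.0 − 23)/(23 − 2.700) = 117.0 L/s.

117 L/s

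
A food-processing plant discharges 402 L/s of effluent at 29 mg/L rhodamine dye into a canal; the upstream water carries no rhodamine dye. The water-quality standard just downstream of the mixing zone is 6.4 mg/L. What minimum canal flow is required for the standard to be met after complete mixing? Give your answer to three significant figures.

1420 L/s

Set C_mix = 6.4: (Q·0 + 402.0·29.00) / (Q + 402.0) = 6.4
→ Q = 402.0·(29.00 − 6.4)/(6.4 − 0) = 1420 L/s.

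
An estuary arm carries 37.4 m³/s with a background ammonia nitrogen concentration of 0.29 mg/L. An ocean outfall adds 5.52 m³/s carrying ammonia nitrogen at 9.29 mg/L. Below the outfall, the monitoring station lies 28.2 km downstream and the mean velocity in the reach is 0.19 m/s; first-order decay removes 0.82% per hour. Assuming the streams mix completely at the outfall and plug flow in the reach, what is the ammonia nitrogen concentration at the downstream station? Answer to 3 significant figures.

Conservation of mass: C = (37.40·0.2900 + 5.520·9.290) / 42.92 = 62.13/42.92 = 1.448 mg/L.
Travel time t = 28.2·1000 / 0.19 = 148400 s = 41.23 h.
0.82%/h lost → k = −ln(1 − 0.0082) = 0.008234 h⁻¹.
Applying C = C₀e^(−kt): 1.448 × 0.7122 = 1.031 mg/L.

1.03 mg/L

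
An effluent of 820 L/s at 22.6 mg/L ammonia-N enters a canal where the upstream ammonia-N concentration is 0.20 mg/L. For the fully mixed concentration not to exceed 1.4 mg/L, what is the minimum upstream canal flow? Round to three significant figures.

14500 L/s

Set C_mix = 1.4: (Q·0.2000 + 820.0·22.60) / (Q + 820.0) = 1.4
→ Q = 820.0·(22.60 − 1.4)/(1.4 − 0.2000) = 14490 L/s.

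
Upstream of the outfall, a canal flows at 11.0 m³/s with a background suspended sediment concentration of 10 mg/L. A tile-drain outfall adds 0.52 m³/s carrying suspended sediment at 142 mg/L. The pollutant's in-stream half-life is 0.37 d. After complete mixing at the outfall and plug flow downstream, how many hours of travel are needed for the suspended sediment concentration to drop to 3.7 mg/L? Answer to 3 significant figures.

After mixing, C = (11.00·10.00 + 0.5200·142.0) / 11.52 = 183.8/11.52 = 15.96 mg/L.
Half-life 0.37 d → k = ln 2 / 0.37 = 1.873 d⁻¹.
15.96·exp(−k·t) = 3.7 → t = ln(15.96/3.7)/k = 67410 s = 18.73 h.

18.7 h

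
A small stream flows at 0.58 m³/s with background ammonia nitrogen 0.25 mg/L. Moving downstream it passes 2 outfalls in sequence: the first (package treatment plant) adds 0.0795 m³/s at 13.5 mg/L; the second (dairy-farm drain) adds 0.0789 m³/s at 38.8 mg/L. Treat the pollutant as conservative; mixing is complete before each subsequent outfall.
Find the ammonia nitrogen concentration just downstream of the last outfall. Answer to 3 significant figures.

Outfall 1: combined Q = 0.6595 m³/s; C = (0.5800·0.2500 + 0.07950·13.50)/0.6595 = 1.847 mg/L.
Outfall 2: combined Q = 0.7384 m³/s; C = (0.6595·1.847 + 0.07890·38.80)/0.7384 = 5.796 mg/L.

5.80 mg/L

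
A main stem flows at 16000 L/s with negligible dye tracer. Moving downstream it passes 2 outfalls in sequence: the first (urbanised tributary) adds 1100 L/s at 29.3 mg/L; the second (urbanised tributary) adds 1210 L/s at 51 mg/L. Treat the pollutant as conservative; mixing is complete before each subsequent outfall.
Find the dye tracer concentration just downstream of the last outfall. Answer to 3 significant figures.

5.13 mg/L

After outfall 1: Q = 16000 + 1100 = 17100 L/s; C = (16000·0 + 1100·29.30)/17100 = 1.885 mg/L.
After outfall 2: Q = 17100 + 1210 = 18310 L/s; C = (17100·1.885 + 1210·51.00)/18310 = 5.131 mg/L.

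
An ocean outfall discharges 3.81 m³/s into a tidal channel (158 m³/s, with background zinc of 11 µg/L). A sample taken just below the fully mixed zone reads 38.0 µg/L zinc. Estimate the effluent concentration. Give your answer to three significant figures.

Mass balance: 158.0·11.00 + 3.810·Cₑ = 161.8·38.00
→ Cₑ = (161.8·38.00 − 158.0·11.00) / 3.810 = 1158 µg/L.

1160 µg/L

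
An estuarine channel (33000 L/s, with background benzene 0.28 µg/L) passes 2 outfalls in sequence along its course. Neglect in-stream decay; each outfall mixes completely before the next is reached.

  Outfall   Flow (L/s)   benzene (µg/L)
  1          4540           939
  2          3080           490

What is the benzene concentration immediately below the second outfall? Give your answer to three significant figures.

142 µg/L

After outfall 1: Q = 33000 + 4540 = 37540 L/s; C = (33000·0.2800 + 4540·939.0)/37540 = 113.8 µg/L.
After outfall 2: Q = 37540 + 3080 = 40620 L/s; C = (37540·113.8 + 3080·490.0)/40620 = 142.3 µg/L.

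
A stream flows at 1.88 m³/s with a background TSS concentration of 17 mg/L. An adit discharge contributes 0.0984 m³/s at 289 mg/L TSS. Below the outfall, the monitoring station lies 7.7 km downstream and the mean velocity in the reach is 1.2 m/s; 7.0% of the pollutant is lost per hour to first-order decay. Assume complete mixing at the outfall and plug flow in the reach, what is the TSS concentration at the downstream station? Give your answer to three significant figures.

Mass balance: C = (1.880·17.00 + 0.09840·289.0) / 1.978 = 60.40/1.978 = 30.53 mg/L.
Travel time t = 7.7·1000 / 1.2 = 6417 s = 1.782 h.
7.0%/h lost → k = −ln(1 − 0.07) = 0.07257 h⁻¹.
Decay over the reach: 30.53·exp(−kt) = 30.53·0.8787 = 26.82 mg/L.

26.8 mg/L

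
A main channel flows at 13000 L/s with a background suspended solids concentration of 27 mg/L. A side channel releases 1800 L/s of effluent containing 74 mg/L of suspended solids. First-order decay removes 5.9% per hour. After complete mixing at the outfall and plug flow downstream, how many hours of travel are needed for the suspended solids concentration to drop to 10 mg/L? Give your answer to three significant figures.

19.5 h

Conservation of mass: C = (13000·27.00 + 1800·74.00) / 14800 = 484200/14800 = 32.72 mg/L.
5.9%/h lost → k = −ln(1 − 0.059) = 0.06081 h⁻¹.
32.72·exp(−k·t) = 10 → t = ln(32.72/10)/k = 70170 s = 19.49 h.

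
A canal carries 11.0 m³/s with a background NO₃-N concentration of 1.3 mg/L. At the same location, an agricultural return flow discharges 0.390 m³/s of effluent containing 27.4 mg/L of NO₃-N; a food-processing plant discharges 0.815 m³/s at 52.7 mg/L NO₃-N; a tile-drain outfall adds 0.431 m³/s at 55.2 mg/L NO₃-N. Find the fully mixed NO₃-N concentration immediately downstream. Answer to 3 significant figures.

7.26 mg/L

Flow-weighted average: C = (11.00·1.300 + 0.3900·27.40 + 0.8150·52.70 + 0.4310·55.20) / 12.64 = 91.73/12.64 = 7.259 mg/L.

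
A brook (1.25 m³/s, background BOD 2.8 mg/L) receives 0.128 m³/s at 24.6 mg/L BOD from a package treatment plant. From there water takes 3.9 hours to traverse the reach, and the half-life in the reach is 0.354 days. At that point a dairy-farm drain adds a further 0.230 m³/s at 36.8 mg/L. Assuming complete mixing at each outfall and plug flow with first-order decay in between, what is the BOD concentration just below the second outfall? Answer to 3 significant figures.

Flow-weighted average: C = (1.250·2.800 + 0.1280·24.60) / 1.378 = 6.649/1.378 = 4.825 mg/L; combined flow 1.378 m³/s.
Half-life 0.354 d → k = ln 2 / 0.354 = 1.958 d⁻¹.
Decay over the reach: 4.825·exp(−kt) = 4.825·0.7275 = 3.510 mg/L.
At the second outfall, C = (1.378·3.510 + 0.2300·36.80) / (1.378 + 0.2300) = 8.272 mg/L.

8.27 mg/L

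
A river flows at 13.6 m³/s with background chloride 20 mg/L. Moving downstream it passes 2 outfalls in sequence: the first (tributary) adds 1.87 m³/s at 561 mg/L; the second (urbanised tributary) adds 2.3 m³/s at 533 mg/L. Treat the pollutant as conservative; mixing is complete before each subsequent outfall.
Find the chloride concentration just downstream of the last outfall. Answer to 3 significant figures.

143 mg/L

Below outfall 1: Q → 15.47 m³/s, C = (13.60·20.00 + 1.870·561.0)/15.47 = 85.40 mg/L.
Below outfall 2: Q → 17.77 m³/s, C = (15.47·85.40 + 2.300·533.0)/17.77 = 143.3 mg/L.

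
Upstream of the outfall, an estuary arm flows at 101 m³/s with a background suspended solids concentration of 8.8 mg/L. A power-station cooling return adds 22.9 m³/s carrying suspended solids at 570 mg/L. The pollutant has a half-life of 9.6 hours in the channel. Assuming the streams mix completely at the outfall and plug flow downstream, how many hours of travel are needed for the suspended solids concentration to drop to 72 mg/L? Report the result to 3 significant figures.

Conservation of mass: C = (101.0·8.800 + 22.90·570.0) / 123.9 = 13940/123.9 = 112.5 mg/L.
Half-life 9.6 h → k = ln 2 / 9.6 = 0.07220 h⁻¹ = 1.733 d⁻¹.
112.5·exp(−k·t) = 72 → t = ln(112.5/72)/k = 22260 s = 6.184 h.

6.18 h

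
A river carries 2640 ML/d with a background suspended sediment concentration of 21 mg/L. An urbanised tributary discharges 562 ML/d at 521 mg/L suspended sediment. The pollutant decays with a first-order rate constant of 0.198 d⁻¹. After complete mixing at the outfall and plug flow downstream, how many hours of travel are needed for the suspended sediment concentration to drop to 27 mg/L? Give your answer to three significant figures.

Flow-weighted average: C = (2640·21.00 + 562.0·521.0) / 3202 = 348200/3202 = 108.8 mg/L.
108.8·exp(−k·t) = 27 → t = ln(108.8/27)/k = 608000 s = 168.9 h.

169 h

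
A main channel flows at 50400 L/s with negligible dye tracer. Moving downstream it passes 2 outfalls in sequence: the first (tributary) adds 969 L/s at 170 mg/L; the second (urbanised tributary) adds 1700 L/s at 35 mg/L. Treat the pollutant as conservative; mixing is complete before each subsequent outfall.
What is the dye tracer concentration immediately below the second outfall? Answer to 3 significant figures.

Below outfall 1: Q → 51370 L/s, C = (50400·0 + 969.0·170.0)/51370 = 3.207 mg/L.
Below outfall 2: Q → 53070 L/s, C = (51370·3.207 + 1700·35.00)/53070 = 4.225 mg/L.

4.23 mg/L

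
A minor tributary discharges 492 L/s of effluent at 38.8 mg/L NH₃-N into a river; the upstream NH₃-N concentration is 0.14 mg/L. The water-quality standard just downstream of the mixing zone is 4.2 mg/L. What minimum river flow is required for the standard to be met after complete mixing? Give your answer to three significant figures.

4190 L/s

Set C_mix = 4.2: (Q·0.1400 + 492.0·38.80) / (Q + 492.0) = 4.2
→ Q = 492.0·(38.80 − 4.2)/(4.2 − 0.1400) = 4193 L/s.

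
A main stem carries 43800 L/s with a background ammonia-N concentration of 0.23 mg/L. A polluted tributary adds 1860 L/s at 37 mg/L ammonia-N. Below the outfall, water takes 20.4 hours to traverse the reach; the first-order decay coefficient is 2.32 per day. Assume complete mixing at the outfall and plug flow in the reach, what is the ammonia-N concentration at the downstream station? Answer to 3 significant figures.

Mass balance: C = (43800·0.2300 + 1860·37.00) / 45660 = 78890/45660 = 1.728 mg/L.
Decay over the reach: 1.728·exp(−kt) = 1.728·0.1392 = 0.2405 mg/L.

0.240 mg/L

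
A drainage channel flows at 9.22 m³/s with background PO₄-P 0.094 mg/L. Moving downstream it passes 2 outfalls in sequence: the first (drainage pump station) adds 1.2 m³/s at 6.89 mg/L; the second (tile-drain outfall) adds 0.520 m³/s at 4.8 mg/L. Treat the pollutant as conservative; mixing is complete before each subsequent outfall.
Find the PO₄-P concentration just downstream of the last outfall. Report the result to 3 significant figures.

1.06 mg/L

After outfall 1: Q = 9.220 + 1.200 = 10.42 m³/s; C = (9.220·0.09400 + 1.200·6.890)/10.42 = 0.8766 mg/L.
After outfall 2: Q = 10.42 + 0.5200 = 10.94 m³/s; C = (10.42·0.8766 + 0.5200·4.800)/10.94 = 1.063 mg/L.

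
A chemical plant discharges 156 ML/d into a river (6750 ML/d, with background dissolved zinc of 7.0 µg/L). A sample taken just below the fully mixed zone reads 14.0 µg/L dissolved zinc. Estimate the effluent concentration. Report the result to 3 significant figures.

Mass balance: 6750·7.000 + 156.0·Cₑ = 6906·14.00
→ Cₑ = (6906·14.00 − 6750·7.000) / 156.0 = 316.9 µg/L.

317 µg/L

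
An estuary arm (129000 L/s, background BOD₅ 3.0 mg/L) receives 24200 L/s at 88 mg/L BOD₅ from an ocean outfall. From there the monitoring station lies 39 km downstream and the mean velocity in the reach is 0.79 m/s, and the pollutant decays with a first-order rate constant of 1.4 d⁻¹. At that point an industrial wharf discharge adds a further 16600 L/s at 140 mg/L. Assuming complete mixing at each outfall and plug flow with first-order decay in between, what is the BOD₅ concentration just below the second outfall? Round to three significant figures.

After mixing, C = (129000·3.000 + 24200·88.00) / 153200 = 2517000/153200 = 16.43 mg/L; combined flow 153200 L/s.
Travel time t = 39·1000 / 0.79 = 49370 s = 13.71 h.
After decay, C = 16.43 × e^(−kt) = 16.43 × 0.4494 = 7.382 mg/L.
At the second outfall, C = (153200·7.382 + 16600·140.0) / (153200 + 16600) = 20.35 mg/L.

20.3 mg/L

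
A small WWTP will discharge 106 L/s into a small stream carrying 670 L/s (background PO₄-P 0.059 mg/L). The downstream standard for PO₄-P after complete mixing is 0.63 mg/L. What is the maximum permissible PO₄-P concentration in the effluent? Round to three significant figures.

At the limit, (Qr·Cr + Qe·Cₑ)/(Qr + Qe) = 0.63:
Cₑ = (776.0·0.63 − 670.0·0.05900) / 106.0 = 4.239 mg/L.

4.24 mg/L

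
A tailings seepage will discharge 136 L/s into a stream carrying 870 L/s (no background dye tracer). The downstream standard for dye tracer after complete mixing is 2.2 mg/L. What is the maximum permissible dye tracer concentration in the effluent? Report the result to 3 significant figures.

16.3 mg/L

At the limit, (Qr·Cr + Qe·Cₑ)/(Qr + Qe) = 2.2:
Cₑ = (1006·2.2 − 870.0·0) / 136.0 = 16.27 mg/L.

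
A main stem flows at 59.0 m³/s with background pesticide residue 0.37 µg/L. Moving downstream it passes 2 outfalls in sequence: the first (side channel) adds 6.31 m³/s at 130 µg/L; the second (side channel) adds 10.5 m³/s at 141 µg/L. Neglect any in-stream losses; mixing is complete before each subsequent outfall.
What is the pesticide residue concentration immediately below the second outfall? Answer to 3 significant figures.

Outfall 1: combined Q = 65.31 m³/s; C = (59.00·0.3700 + 6.310·130.0)/65.31 = 12.89 µg/L.
Outfall 2: combined Q = 75.81 m³/s; C = (65.31·12.89 + 10.50·141.0)/75.81 = 30.64 µg/L.

30.6 µg/L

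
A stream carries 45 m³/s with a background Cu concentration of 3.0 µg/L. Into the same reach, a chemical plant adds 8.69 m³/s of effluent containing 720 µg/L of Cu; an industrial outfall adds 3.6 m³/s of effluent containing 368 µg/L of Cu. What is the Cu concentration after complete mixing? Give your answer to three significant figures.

135 µg/L

Conservation of mass: C = (45.00·3.000 + 8.690·720.0 + 3.600·368.0) / 57.29 = 7717/57.29 = 134.7 µg/L.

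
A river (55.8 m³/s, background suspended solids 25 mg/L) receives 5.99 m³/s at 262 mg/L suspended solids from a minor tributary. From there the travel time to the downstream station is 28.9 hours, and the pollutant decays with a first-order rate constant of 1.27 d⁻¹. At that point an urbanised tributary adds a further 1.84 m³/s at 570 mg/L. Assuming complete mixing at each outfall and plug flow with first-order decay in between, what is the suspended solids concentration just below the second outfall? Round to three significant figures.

Mixed concentration C = ΣQC/ΣQ = (55.80·25.00 + 5.990·262.0) / 61.79 = 2964/61.79 = 47.98 mg/L; combined flow 61.79 m³/s.
Decay over the reach: 47.98·exp(−kt) = 47.98·0.2167 = 10.40 mg/L.
Second outfall: C = (61.79·10.40 + 1.840·570.0)/63.63 = 26.58 mg/L.

26.6 mg/L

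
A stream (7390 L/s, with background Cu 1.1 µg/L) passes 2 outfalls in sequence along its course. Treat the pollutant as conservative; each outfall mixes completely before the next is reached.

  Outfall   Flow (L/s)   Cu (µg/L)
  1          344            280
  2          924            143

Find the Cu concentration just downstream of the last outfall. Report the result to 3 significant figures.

Outfall 1: combined Q = 7734 L/s; C = (7390·1.100 + 344.0·280.0)/7734 = 13.51 µg/L.
Outfall 2: combined Q = 8658 L/s; C = (7734·13.51 + 924.0·143.0)/8658 = 27.33 µg/L.

27.3 µg/L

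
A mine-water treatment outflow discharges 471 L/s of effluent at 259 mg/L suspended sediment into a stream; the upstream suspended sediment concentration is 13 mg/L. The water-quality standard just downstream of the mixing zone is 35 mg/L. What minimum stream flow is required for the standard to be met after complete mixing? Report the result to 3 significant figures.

Set C_mix = 35: (Q·13.00 + 471.0·259.0) / (Q + 471.0) = 35
→ Q = 471.0·(259.0 − 35)/(35 − 13.00) = 4796 L/s.

4800 L/s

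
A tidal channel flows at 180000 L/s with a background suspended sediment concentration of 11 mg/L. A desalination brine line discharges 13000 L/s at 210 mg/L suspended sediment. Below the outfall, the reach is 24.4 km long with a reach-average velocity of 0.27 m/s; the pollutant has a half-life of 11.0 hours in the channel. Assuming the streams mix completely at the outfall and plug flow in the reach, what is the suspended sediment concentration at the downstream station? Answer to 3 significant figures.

5.02 mg/L

Mixed concentration C = ΣQC/ΣQ = (180000·11.00 + 13000·210.0) / 193000 = 4710000/193000 = 24.40 mg/L.
Travel time t = 24.4·1000 / 0.27 = 90370 s = 25.10 h.
Half-life 11.0 h → k = ln 2 / 11.0 = 0.06301 h⁻¹ = 1.512 d⁻¹.
First-order decay: C = 24.40·exp(−k·t) = 24.40·0.2056 = 5.018 mg/L.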